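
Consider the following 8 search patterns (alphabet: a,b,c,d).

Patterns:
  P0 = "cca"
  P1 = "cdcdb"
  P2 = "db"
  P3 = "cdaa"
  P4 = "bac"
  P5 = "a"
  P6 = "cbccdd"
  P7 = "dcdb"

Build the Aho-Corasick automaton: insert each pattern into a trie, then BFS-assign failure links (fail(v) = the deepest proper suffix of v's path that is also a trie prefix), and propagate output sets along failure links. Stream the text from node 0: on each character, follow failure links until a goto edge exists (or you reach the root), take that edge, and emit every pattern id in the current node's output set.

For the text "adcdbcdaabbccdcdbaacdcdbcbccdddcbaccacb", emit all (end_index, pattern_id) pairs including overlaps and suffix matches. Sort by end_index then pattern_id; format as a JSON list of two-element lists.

Construct AC machine:
Trie nodes:
  n0 'ε': a→15 b→12 c→1 d→8
  n1 'c': b→16 c→2 d→4
  n2 'cc': a→3
  n3 'cca': ·  [P0 ends]
  n4 'cd': a→10 c→5
  n5 'cdc': d→6
  n6 'cdcd': b→7
  n7 'cdcdb': ·  [P1 ends]
  n8 'd': b→9 c→21
  n9 'db': ·  [P2 ends]
  n10 'cda': a→11
  n11 'cdaa': ·  [P3 ends]
  n12 'b': a→13
  n13 'ba': c→14
  n14 'bac': ·  [P4 ends]
  n15 'a': ·  [P5 ends]
  n16 'cb': c→17
  n17 'cbc': c→18
  n18 'cbcc': d→19
  n19 'cbccd': d→20
  n20 'cbccdd': ·  [P6 ends]
  n21 'dc': d→22
  n22 'dcd': b→23
  n23 'dcdb': ·  [P7 ends]

BFS fail/out derivation:
  n1('c'): parent n0 fail=0; on 'c' 0 → fail=0;  out ∅∪∅=∅
  n8('d'): parent n0 fail=0; on 'd' 0 → fail=0;  out ∅∪∅=∅
  n12('b'): parent n0 fail=0; on 'b' 0 → fail=0;  out ∅∪∅=∅
  n15('a'): parent n0 fail=0; on 'a' 0 → fail=0;  out {5}∪∅={5}
  n2('cc'): parent n1 fail=0; on 'c' 0 → fail=1;  out ∅∪∅=∅
  n4('cd'): parent n1 fail=0; on 'd' 0 → fail=8;  out ∅∪∅=∅
  n9('db'): parent n8 fail=0; on 'b' 0 → fail=12;  out {2}∪∅={2}
  n13('ba'): parent n12 fail=0; on 'a' 0 → fail=15;  out ∅∪{5}={5}
  n16('cb'): parent n1 fail=0; on 'b' 0 → fail=12;  out ∅∪∅=∅
  n21('dc'): parent n8 fail=0; on 'c' 0 → fail=1;  out ∅∪∅=∅
  n3('cca'): parent n2 fail=1; on 'a' 1→0 → fail=15;  out {0}∪{5}={0,5}
  n5('cdc'): parent n4 fail=8; on 'c' 8 → fail=21;  out ∅∪∅=∅
  n10('cda'): parent n4 fail=8; on 'a' 8→0 → fail=15;  out ∅∪{5}={5}
  n14('bac'): parent n13 fail=15; on 'c' 15→0 → fail=1;  out {4}∪∅={4}
  n17('cbc'): parent n16 fail=12; on 'c' 12→0 → fail=1;  out ∅∪∅=∅
  n22('dcd'): parent n21 fail=1; on 'd' 1 → fail=4;  out ∅∪∅=∅
  n6('cdcd'): parent n5 fail=21; on 'd' 21 → fail=22;  out ∅∪∅=∅
  n11('cdaa'): parent n10 fail=15; on 'a' 15→0 → fail=15;  out {3}∪{5}={3,5}
  n18('cbcc'): parent n17 fail=1; on 'c' 1 → fail=2;  out ∅∪∅=∅
  n23('dcdb'): parent n22 fail=4; on 'b' 4→8 → fail=9;  out {7}∪{2}={2,7}
  n7('cdcdb'): parent n6 fail=22; on 'b' 22 → fail=23;  out {1}∪{2,7}={1,2,7}
  n19('cbccd'): parent n18 fail=2; on 'd' 2→1 → fail=4;  out ∅∪∅=∅
  n20('cbccdd'): parent n19 fail=4; on 'd' 4→8→0 → fail=8;  out {6}∪∅={6}

Scan:
pos 0 'a': at 15  ** P5@[0:0]
pos 1 'd': at 8 (fail-walked)
pos 2 'c': at 21
pos 3 'd': at 22
pos 4 'b': at 23  ** P2@[3:4],P7@[1:4]
pos 5 'c': at 1 (fail-walked)
pos 6 'd': at 4
pos 7 'a': at 10  ** P5@[7:7]
pos 8 'a': at 11  ** P3@[5:8],P5@[8:8]
pos 9 'b': at 12 (fail-walked)
pos 10 'b': at 12 (fail-walked)
pos 11 'c': at 1 (fail-walked)
pos 12 'c': at 2
pos 13 'd': at 4 (fail-walked)
pos 14 'c': at 5
pos 15 'd': at 6
pos 16 'b': at 7  ** P1@[12:16],P2@[15:16],P7@[13:16]
pos 17 'a': at 13 (fail-walked)  ** P5@[17:17]
pos 18 'a': at 15 (fail-walked)  ** P5@[18:18]
pos 19 'c': at 1 (fail-walked)
pos 20 'd': at 4
pos 21 'c': at 5
pos 22 'd': at 6
pos 23 'b': at 7  ** P1@[19:23],P2@[22:23],P7@[20:23]
pos 24 'c': at 1 (fail-walked)
pos 25 'b': at 16
pos 26 'c': at 17
pos 27 'c': at 18
pos 28 'd': at 19
pos 29 'd': at 20  ** P6@[24:29]
pos 30 'd': at 8 (fail-walked)
pos 31 'c': at 21
pos 32 'b': at 16 (fail-walked)
pos 33 'a': at 13 (fail-walked)  ** P5@[33:33]
pos 34 'c': at 14  ** P4@[32:34]
pos 35 'c': at 2 (fail-walked)
pos 36 'a': at 3  ** P0@[34:36],P5@[36:36]
pos 37 'c': at 1 (fail-walked)
pos 38 'b': at 16

Matches: [[0,5],[4,2],[4,7],[7,5],[8,3],[8,5],[16,1],[16,2],[16,7],[17,5],[18,5],[23,1],[23,2],[23,7],[29,6],[33,5],[34,4],[36,0],[36,5]]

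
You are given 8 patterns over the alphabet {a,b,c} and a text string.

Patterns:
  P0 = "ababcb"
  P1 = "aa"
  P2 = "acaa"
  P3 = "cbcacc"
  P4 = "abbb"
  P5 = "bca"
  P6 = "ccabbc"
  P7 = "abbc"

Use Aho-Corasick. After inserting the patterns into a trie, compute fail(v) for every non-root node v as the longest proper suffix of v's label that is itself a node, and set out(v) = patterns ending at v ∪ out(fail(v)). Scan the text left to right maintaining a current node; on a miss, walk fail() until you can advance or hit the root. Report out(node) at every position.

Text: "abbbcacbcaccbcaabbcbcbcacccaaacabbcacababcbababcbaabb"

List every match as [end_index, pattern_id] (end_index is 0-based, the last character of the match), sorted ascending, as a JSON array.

Build:
Trie (insert patterns):
  n0 'ε': a→1 b→19 c→11
  n1 'a': a→7 b→2 c→8
  n2 'ab': a→3 b→17
  n3 'aba': b→4
  n4 'abab': c→5
  n5 'ababc': b→6
  n6 'ababcb': ·  ←P0
  n7 'aa': ·  ←P1
  n8 'ac': a→9
  n9 'aca': a→10
  n10 'acaa': ·  ←P2
  n11 'c': b→12 c→22
  n12 'cb': c→13
  n13 'cbc': a→14
  n14 'cbca': c→15
  n15 'cbcac': c→16
  n16 'cbcacc': ·  ←P3
  n17 'abb': b→18 c→27
  n18 'abbb': ·  ←P4
  n19 'b': c→20
  n20 'bc': a→21
  n21 'bca': ·  ←P5
  n22 'cc': a→23
  n23 'cca': b→24
  n24 'ccab': b→25
  n25 'ccabb': c→26
  n26 'ccabbc': ·  ←P6
  n27 'abbc': ·  ←P7

BFS fail/out derivation:
  fail(1) 'a': from fail(0)=0 chase 'a': 0 ⇒ 0;  out=∅∪out(0)=∅
  fail(11) 'c': from fail(0)=0 chase 'c': 0 ⇒ 0;  out=∅∪out(0)=∅
  fail(19) 'b': from fail(0)=0 chase 'b': 0 ⇒ 0;  out=∅∪out(0)=∅
  fail(2) 'ab': from fail(1)=0 chase 'b': 0 ⇒ 19;  out=∅∪out(19)=∅
  fail(7) 'aa': from fail(1)=0 chase 'a': 0 ⇒ 1;  out={1}∪out(1)={1}
  fail(8) 'ac': from fail(1)=0 chase 'c': 0 ⇒ 11;  out=∅∪out(11)=∅
  fail(12) 'cb': from fail(11)=0 chase 'b': 0 ⇒ 19;  out=∅∪out(19)=∅
  fail(20) 'bc': from fail(19)=0 chase 'c': 0 ⇒ 11;  out=∅∪out(11)=∅
  fail(22) 'cc': from fail(11)=0 chase 'c': 0 ⇒ 11;  out=∅∪out(11)=∅
  fail(3) 'aba': from fail(2)=19 chase 'a': 19→0 ⇒ 1;  out=∅∪out(1)=∅
  fail(9) 'aca': from fail(8)=11 chase 'a': 11→0 ⇒ 1;  out=∅∪out(1)=∅
  fail(13) 'cbc': from fail(12)=19 chase 'c': 19 ⇒ 20;  out=∅∪out(20)=∅
  fail(17) 'abb': from fail(2)=19 chase 'b': 19→0 ⇒ 19;  out=∅∪out(19)=∅
  fail(21) 'bca': from fail(20)=11 chase 'a': 11→0 ⇒ 1;  out={5}∪out(1)={5}
  fail(23) 'cca': from fail(22)=11 chase 'a': 11→0 ⇒ 1;  out=∅∪out(1)=∅
  fail(4) 'abab': from fail(3)=1 chase 'b': 1 ⇒ 2;  out=∅∪out(2)=∅
  fail(10) 'acaa': from fail(9)=1 chase 'a': 1 ⇒ 7;  out={2}∪out(7)={1,2}
  fail(14) 'cbca': from fail(13)=20 chase 'a': 20 ⇒ 21;  out=∅∪out(21)={5}
  fail(18) 'abbb': from fail(17)=19 chase 'b': 19→0 ⇒ 19;  out={4}∪out(19)={4}
  fail(24) 'ccab': from fail(23)=1 chase 'b': 1 ⇒ 2;  out=∅∪out(2)=∅
  fail(27) 'abbc': from fail(17)=19 chase 'c': 19 ⇒ 20;  out={7}∪out(20)={7}
  fail(5) 'ababc': from fail(4)=2 chase 'c': 2→19 ⇒ 20;  out=∅∪out(20)=∅
  fail(15) 'cbcac': from fail(14)=21 chase 'c': 21→1 ⇒ 8;  out=∅∪out(8)=∅
  fail(25) 'ccabb': from fail(24)=2 chase 'b': 2 ⇒ 17;  out=∅∪out(17)=∅
  fail(6) 'ababcb': from fail(5)=20 chase 'b': 20→11 ⇒ 12;  out={0}∪out(12)={0}
  fail(16) 'cbcacc': from fail(15)=8 chase 'c': 8→11 ⇒ 22;  out={3}∪out(22)={3}
  fail(26) 'ccabbc': from fail(25)=17 chase 'c': 17 ⇒ 27;  out={6}∪out(27)={6,7}

Run:
i=0 'a': node 0→1
i=1 'b': node 1→2
i=2 'b': node 2→17
i=3 'b': node 17→18  emit P4@[0:3]
i=4 'c': node 18→20 ·f
i=5 'a': node 20→21  emit P5@[3:5]
i=6 'c': node 21→8 ·f
i=7 'b': node 8→12 ·f
i=8 'c': node 12→13
i=9 'a': node 13→14  emit P5@[7:9]
i=10 'c': node 14→15
i=11 'c': node 15→16  emit P3@[6:11]
i=12 'b': node 16→12 ·f
i=13 'c': node 12→13
i=14 'a': node 13→14  emit P5@[12:14]
i=15 'a': node 14→7 ·f  emit P1@[14:15]
i=16 'b': node 7→2 ·f
i=17 'b': node 2→17
i=18 'c': node 17→27  emit P7@[15:18]
i=19 'b': node 27→12 ·f
i=20 'c': node 12→13
i=21 'b': node 13→12 ·f
i=22 'c': node 12→13
i=23 'a': node 13→14  emit P5@[21:23]
i=24 'c': node 14→15
i=25 'c': node 15→16  emit P3@[20:25]
i=26 'c': node 16→22 ·f
i=27 'a': node 22→23
i=28 'a': node 23→7 ·f  emit P1@[27:28]
i=29 'a': node 7→7 ·f  emit P1@[28:29]
i=30 'c': node 7→8 ·f
i=31 'a': node 8→9
i=32 'b': node 9→2 ·f
i=33 'b': node 2→17
i=34 'c': node 17→27  emit P7@[31:34]
i=35 'a': node 27→21 ·f  emit P5@[33:35]
i=36 'c': node 21→8 ·f
i=37 'a': node 8→9
i=38 'b': node 9→2 ·f
i=39 'a': node 2→3
i=40 'b': node 3→4
i=41 'c': node 4→5
i=42 'b': node 5→6  emit P0@[37:42]
i=43 'a': node 6→1 ·f
i=44 'b': node 1→2
i=45 'a': node 2→3
i=46 'b': node 3→4
i=47 'c': node 4→5
i=48 'b': node 5→6  emit P0@[43:48]
i=49 'a': node 6→1 ·f
i=50 'a': node 1→7  emit P1@[49:50]
i=51 'b': node 7→2 ·f
i=52 'b': node 2→17

All matches (sorted): [[3,4],[5,5],[9,5],[11,3],[14,5],[15,1],[18,7],[23,5],[25,3],[28,1],[29,1],[34,7],[35,5],[42,0],[48,0],[50,1]]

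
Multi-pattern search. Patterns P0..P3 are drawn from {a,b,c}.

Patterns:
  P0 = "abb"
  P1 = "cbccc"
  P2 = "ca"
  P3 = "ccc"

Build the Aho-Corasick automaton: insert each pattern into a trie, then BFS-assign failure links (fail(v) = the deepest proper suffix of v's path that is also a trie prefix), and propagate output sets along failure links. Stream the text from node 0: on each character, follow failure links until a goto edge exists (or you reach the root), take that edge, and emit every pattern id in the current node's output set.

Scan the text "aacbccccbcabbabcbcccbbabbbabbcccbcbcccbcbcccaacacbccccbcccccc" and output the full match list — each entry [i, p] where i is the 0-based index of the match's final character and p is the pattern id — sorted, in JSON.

Build automaton:
Trie (insert patterns):
  0='ε' goto a→1 c→4
  1='a' goto b→2
  2='ab' goto b→3
  3='abb' goto ·  [P0 ends]
  4='c' goto a→9 b→5 c→10
  5='cb' goto c→6
  6='cbc' goto c→7
  7='cbcc' goto c→8
  8='cbccc' goto ·  [P1 ends]
  9='ca' goto ·  [P2 ends]
  10='cc' goto c→11
  11='ccc' goto ·  [P3 ends]

Failure links (BFS by depth):
  n1('a'): parent n0 fail=0; on 'a' 0 → fail=0;  out ∅∪∅=∅
  n4('c'): parent n0 fail=0; on 'c' 0 → fail=0;  out ∅∪∅=∅
  n2('ab'): parent n1 fail=0; on 'b' 0 → fail=0;  out ∅∪∅=∅
  n5('cb'): parent n4 fail=0; on 'b' 0 → fail=0;  out ∅∪∅=∅
  n9('ca'): parent n4 fail=0; on 'a' 0 → fail=1;  out {2}∪∅={2}
  n10('cc'): parent n4 fail=0; on 'c' 0 → fail=4;  out ∅∪∅=∅
  n3('abb'): parent n2 fail=0; on 'b' 0 → fail=0;  out {0}∪∅={0}
  n6('cbc'): parent n5 fail=0; on 'c' 0 → fail=4;  out ∅∪∅=∅
  n11('ccc'): parent n10 fail=4; on 'c' 4 → fail=10;  out {3}∪∅={3}
  n7('cbcc'): parent n6 fail=4; on 'c' 4 → fail=10;  out ∅∪∅=∅
  n8('cbccc'): parent n7 fail=10; on 'c' 10 → fail=11;  out {1}∪{3}={1,3}

Scan:
[0] read 'a'  n0⇒n1
[1] read 'a'  n1⇒n1 ·f
[2] read 'c'  n1⇒n4 ·f
[3] read 'b'  n4⇒n5
[4] read 'c'  n5⇒n6
[5] read 'c'  n6⇒n7
[6] read 'c'  n7⇒n8  ** P1@[2:6],P3@[4:6]
[7] read 'c'  n8⇒n11 ·f  ** P3@[5:7]
[8] read 'b'  n11⇒n5 ·f
[9] read 'c'  n5⇒n6
[10] read 'a'  n6⇒n9 ·f  ** P2@[9:10]
[11] read 'b'  n9⇒n2 ·f
[12] read 'b'  n2⇒n3  ** P0@[10:12]
[13] read 'a'  n3⇒n1 ·f
[14] read 'b'  n1⇒n2
[15] read 'c'  n2⇒n4 ·f
[16] read 'b'  n4⇒n5
[17] read 'c'  n5⇒n6
[18] read 'c'  n6⇒n7
[19] read 'c'  n7⇒n8  ** P1@[15:19],P3@[17:19]
[20] read 'b'  n8⇒n5 ·f
[21] read 'b'  n5⇒n0 ·f
[22] read 'a'  n0⇒n1
[23] read 'b'  n1⇒n2
[24] read 'b'  n2⇒n3  ** P0@[22:24]
[25] read 'b'  n3⇒n0 ·f
[26] read 'a'  n0⇒n1
[27] read 'b'  n1⇒n2
[28] read 'b'  n2⇒n3  ** P0@[26:28]
[29] read 'c'  n3⇒n4 ·f
[30] read 'c'  n4⇒n10
[31] read 'c'  n10⇒n11  ** P3@[29:31]
[32] read 'b'  n11⇒n5 ·f
[33] read 'c'  n5⇒n6
[34] read 'b'  n6⇒n5 ·f
[35] read 'c'  n5⇒n6
[36] read 'c'  n6⇒n7
[37] read 'c'  n7⇒n8  ** P1@[33:37],P3@[35:37]
[38] read 'b'  n8⇒n5 ·f
[39] read 'c'  n5⇒n6
[40] read 'b'  n6⇒n5 ·f
[41] read 'c'  n5⇒n6
[42] read 'c'  n6⇒n7
[43] read 'c'  n7⇒n8  ** P1@[39:43],P3@[41:43]
[44] read 'a'  n8⇒n9 ·f  ** P2@[43:44]
[45] read 'a'  n9⇒n1 ·f
[46] read 'c'  n1⇒n4 ·f
[47] read 'a'  n4⇒n9  ** P2@[46:47]
[48] read 'c'  n9⇒n4 ·f
[49] read 'b'  n4⇒n5
[50] read 'c'  n5⇒n6
[51] read 'c'  n6⇒n7
[52] read 'c'  n7⇒n8  ** P1@[48:52],P3@[50:52]
[53] read 'c'  n8⇒n11 ·f  ** P3@[51:53]
[54] read 'b'  n11⇒n5 ·f
[55] read 'c'  n5⇒n6
[56] read 'c'  n6⇒n7
[57] read 'c'  n7⇒n8  ** P1@[53:57],P3@[55:57]
[58] read 'c'  n8⇒n11 ·f  ** P3@[56:58]
[59] read 'c'  n11⇒n11 ·f  ** P3@[57:59]
[60] read 'c'  n11⇒n11 ·f  ** P3@[58:60]

Result: [[6,1],[6,3],[7,3],[10,2],[12,0],[19,1],[19,3],[24,0],[28,0],[31,3],[37,1],[37,3],[43,1],[43,3],[44,2],[47,2],[52,1],[52,3],[53,3],[57,1],[57,3],[58,3],[59,3],[60,3]]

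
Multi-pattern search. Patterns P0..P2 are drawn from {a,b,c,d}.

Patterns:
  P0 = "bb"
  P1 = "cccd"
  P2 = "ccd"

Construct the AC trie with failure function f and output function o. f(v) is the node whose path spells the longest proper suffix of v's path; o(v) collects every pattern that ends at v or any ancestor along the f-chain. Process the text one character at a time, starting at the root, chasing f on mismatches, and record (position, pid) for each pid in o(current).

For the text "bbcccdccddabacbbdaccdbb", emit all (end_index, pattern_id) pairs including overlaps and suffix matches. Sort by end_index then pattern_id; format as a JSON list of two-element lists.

Build automaton:
Trie nodes:
  0='ε' goto b→1 c→3
  1='b' goto b→2
  2='bb' goto ·  ←P0
  3='c' goto c→4
  4='cc' goto c→5 d→7
  5='ccc' goto d→6
  6='cccd' goto ·  ←P1
  7='ccd' goto ·  ←P2

Failure links (BFS by depth):
  fail(1) 'b': from fail(0)=0 chase 'b': 0 ⇒ 0;  out=∅∪out(0)=∅
  fail(3) 'c': from fail(0)=0 chase 'c': 0 ⇒ 0;  out=∅∪out(0)=∅
  fail(2) 'bb': from fail(1)=0 chase 'b': 0 ⇒ 1;  out={0}∪out(1)={0}
  fail(4) 'cc': from fail(3)=0 chase 'c': 0 ⇒ 3;  out=∅∪out(3)=∅
  fail(5) 'ccc': from fail(4)=3 chase 'c': 3 ⇒ 4;  out=∅∪out(4)=∅
  fail(7) 'ccd': from fail(4)=3 chase 'd': 3→0 ⇒ 0;  out={2}∪out(0)={2}
  fail(6) 'cccd': from fail(5)=4 chase 'd': 4 ⇒ 7;  out={1}∪out(7)={1,2}

Run:
[0] read 'b'  n0⇒n1
[1] read 'b'  n1⇒n2  emit P0@[0:1]
[2] read 'c'  n2⇒n3 (fail-walked)
[3] read 'c'  n3⇒n4
[4] read 'c'  n4⇒n5
[5] read 'd'  n5⇒n6  emit P1@[2:5],P2@[3:5]
[6] read 'c'  n6⇒n3 (fail-walked)
[7] read 'c'  n3⇒n4
[8] read 'd'  n4⇒n7  emit P2@[6:8]
[9] read 'd'  n7⇒n0 (fail-walked)
[10] read 'a'  n0⇒n0
[11] read 'b'  n0⇒n1
[12] read 'a'  n1⇒n0 (fail-walked)
[13] read 'c'  n0⇒n3
[14] read 'b'  n3⇒n1 (fail-walked)
[15] read 'b'  n1⇒n2  emit P0@[14:15]
[16] read 'd'  n2⇒n0 (fail-walked)
[17] read 'a'  n0⇒n0
[18] read 'c'  n0⇒n3
[19] read 'c'  n3⇒n4
[20] read 'd'  n4⇒n7  emit P2@[18:20]
[21] read 'b'  n7⇒n1 (fail-walked)
[22] read 'b'  n1⇒n2  emit P0@[21:22]

Result: [[1,0],[5,1],[5,2],[8,2],[15,0],[20,2],[22,0]]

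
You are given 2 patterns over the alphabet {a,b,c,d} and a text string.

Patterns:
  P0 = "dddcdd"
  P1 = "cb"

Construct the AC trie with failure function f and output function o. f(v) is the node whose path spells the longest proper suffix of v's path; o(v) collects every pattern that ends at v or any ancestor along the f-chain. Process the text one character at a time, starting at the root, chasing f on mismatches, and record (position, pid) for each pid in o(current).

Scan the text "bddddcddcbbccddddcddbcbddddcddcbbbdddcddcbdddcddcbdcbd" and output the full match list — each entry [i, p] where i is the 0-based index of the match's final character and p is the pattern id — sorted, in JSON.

Construct AC machine:
Trie nodes:
  n0 'ε': c→7 d→1
  n1 'd': d→2
  n2 'dd': d→3
  n3 'ddd': c→4
  n4 'dddc': d→5
  n5 'dddcd': d→6
  n6 'dddcdd': ·  ←P0
  n7 'c': b→8
  n8 'cb': ·  ←P1

BFS fail/out derivation:
  fail(1) 'd': from fail(0)=0 chase 'd': 0 ⇒ 0;  out=∅∪out(0)=∅
  fail(7) 'c': from fail(0)=0 chase 'c': 0 ⇒ 0;  out=∅∪out(0)=∅
  fail(2) 'dd': from fail(1)=0 chase 'd': 0 ⇒ 1;  out=∅∪out(1)=∅
  fail(8) 'cb': from fail(7)=0 chase 'b': 0 ⇒ 0;  out={1}∪out(0)={1}
  fail(3) 'ddd': from fail(2)=1 chase 'd': 1 ⇒ 2;  out=∅∪out(2)=∅
  fail(4) 'dddc': from fail(3)=2 chase 'c': 2→1→0 ⇒ 7;  out=∅∪out(7)=∅
  fail(5) 'dddcd': from fail(4)=7 chase 'd': 7→0 ⇒ 1;  out=∅∪out(1)=∅
  fail(6) 'dddcdd': from fail(5)=1 chase 'd': 1 ⇒ 2;  out={0}∪out(2)={0}

Text stream:
i=0 'b': node 0→0
i=1 'd': node 0→1
i=2 'd': node 1→2
i=3 'd': node 2→3
i=4 'd': node 3→3 (via fail)
i=5 'c': node 3→4
i=6 'd': node 4→5
i=7 'd': node 5→6  ** P0@[2:7]
i=8 'c': node 6→7 (via fail)
i=9 'b': node 7→8  ** P1@[8:9]
i=10 'b': node 8→0 (via fail)
i=11 'c': node 0→7
i=12 'c': node 7→7 (via fail)
i=13 'd': node 7→1 (via fail)
i=14 'd': node 1→2
i=15 'd': node 2→3
i=16 'd': node 3→3 (via fail)
i=17 'c': node 3→4
i=18 'd': node 4→5
i=19 'd': node 5→6  ** P0@[14:19]
i=20 'b': node 6→0 (via fail)
i=21 'c': node 0→7
i=22 'b': node 7→8  ** P1@[21:22]
i=23 'd': node 8→1 (via fail)
i=24 'd': node 1→2
i=25 'd': node 2→3
i=26 'd': node 3→3 (via fail)
i=27 'c': node 3→4
i=28 'd': node 4→5
i=29 'd': node 5→6  ** P0@[24:29]
i=30 'c': node 6→7 (via fail)
i=31 'b': node 7→8  ** P1@[30:31]
i=32 'b': node 8→0 (via fail)
i=33 'b': node 0→0
i=34 'd': node 0→1
i=35 'd': node 1→2
i=36 'd': node 2→3
i=37 'c': node 3→4
i=38 'd': node 4→5
i=39 'd': node 5→6  ** P0@[34:39]
i=40 'c': node 6→7 (via fail)
i=41 'b': node 7→8  ** P1@[40:41]
i=42 'd': node 8→1 (via fail)
i=43 'd': node 1→2
i=44 'd': node 2→3
i=45 'c': node 3→4
i=46 'd': node 4→5
i=47 'd': node 5→6  ** P0@[42:47]
i=48 'c': node 6→7 (via fail)
i=49 'b': node 7→8  ** P1@[48:49]
i=50 'd': node 8→1 (via fail)
i=51 'c': node 1→7 (via fail)
i=52 'b': node 7→8  ** P1@[51:52]
i=53 'd': node 8→1 (via fail)

All matches (sorted): [[7,0],[9,1],[19,0],[22,1],[29,0],[31,1],[39,0],[41,1],[47,0],[49,1],[52,1]]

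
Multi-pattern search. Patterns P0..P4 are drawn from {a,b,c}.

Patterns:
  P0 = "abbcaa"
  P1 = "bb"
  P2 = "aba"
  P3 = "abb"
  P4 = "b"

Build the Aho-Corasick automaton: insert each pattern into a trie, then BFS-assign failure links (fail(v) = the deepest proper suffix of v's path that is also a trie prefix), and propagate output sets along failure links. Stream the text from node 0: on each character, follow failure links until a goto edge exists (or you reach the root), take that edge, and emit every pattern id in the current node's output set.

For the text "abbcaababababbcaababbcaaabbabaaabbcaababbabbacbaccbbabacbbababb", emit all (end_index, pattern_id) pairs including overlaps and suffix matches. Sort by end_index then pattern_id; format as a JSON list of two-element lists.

Build automaton:
Trie nodes:
  n0 'ε': a→1 b→7
  n1 'a': b→2
  n2 'ab': a→9 b→3
  n3 'abb': c→4  ←P3
  n4 'abbc': a→5
  n5 'abbca': a→6
  n6 'abbcaa': ·  ←P0
  n7 'b': b→8  ←P4
  n8 'bb': ·  ←P1
  n9 'aba': ·  ←P2

Failure links (BFS by depth):
  n1('a'): parent n0 fail=0; on 'a' 0 → fail=0;  out ∅∪∅=∅
  n7('b'): parent n0 fail=0; on 'b' 0 → fail=0;  out {4}∪∅={4}
  n2('ab'): parent n1 fail=0; on 'b' 0 → fail=7;  out ∅∪{4}={4}
  n8('bb'): parent n7 fail=0; on 'b' 0 → fail=7;  out {1}∪{4}={1,4}
  n3('abb'): parent n2 fail=7; on 'b' 7 → fail=8;  out {3}∪{1,4}={1,3,4}
  n9('aba'): parent n2 fail=7; on 'a' 7→0 → fail=1;  out {2}∪∅={2}
  n4('abbc'): parent n3 fail=8; on 'c' 8→7→0 → fail=0;  out ∅∪∅=∅
  n5('abbca'): parent n4 fail=0; on 'a' 0 → fail=1;  out ∅∪∅=∅
  n6('abbcaa'): parent n5 fail=1; on 'a' 1→0 → fail=1;  out {0}∪∅={0}

Scan:
i=0 'a': node 0→1
i=1 'b': node 1→2  → match P4@[1:1]
i=2 'b': node 2→3  → match P1@[1:2],P3@[0:2],P4@[2:2]
i=3 'c': node 3→4
i=4 'a': node 4→5
i=5 'a': node 5→6  → match P0@[0:5]
i=6 'b': node 6→2 (fail-walked)  → match P4@[6:6]
i=7 'a': node 2→9  → match P2@[5:7]
i=8 'b': node 9→2 (fail-walked)  → match P4@[8:8]
i=9 'a': node 2→9  → match P2@[7:9]
i=10 'b': node 9→2 (fail-walked)  → match P4@[10:10]
i=11 'a': node 2→9  → match P2@[9:11]
i=12 'b': node 9→2 (fail-walked)  → match P4@[12:12]
i=13 'b': node 2→3  → match P1@[12:13],P3@[11:13],P4@[13:13]
i=14 'c': node 3→4
i=15 'a': node 4→5
i=16 'a': node 5→6  → match P0@[11:16]
i=17 'b': node 6→2 (fail-walked)  → match P4@[17:17]
i=18 'a': node 2→9  → match P2@[16:18]
i=19 'b': node 9→2 (fail-walked)  → match P4@[19:19]
i=20 'b': node 2→3  → match P1@[19:20],P3@[18:20],P4@[20:20]
i=21 'c': node 3→4
i=22 'a': node 4→5
i=23 'a': node 5→6  → match P0@[18:23]
i=24 'a': node 6→1 (fail-walked)
i=25 'b': node 1→2  → match P4@[25:25]
i=26 'b': node 2→3  → match P1@[25:26],P3@[24:26],P4@[26:26]
i=27 'a': node 3→1 (fail-walked)
i=28 'b': node 1→2  → match P4@[28:28]
i=29 'a': node 2→9  → match P2@[27:29]
i=30 'a': node 9→1 (fail-walked)
i=31 'a': node 1→1 (fail-walked)
i=32 'b': node 1→2  → match P4@[32:32]
i=33 'b': node 2→3  → match P1@[32:33],P3@[31:33],P4@[33:33]
i=34 'c': node 3→4
i=35 'a': node 4→5
i=36 'a': node 5→6  → match P0@[31:36]
i=37 'b': node 6→2 (fail-walked)  → match P4@[37:37]
i=38 'a': node 2→9  → match P2@[36:38]
i=39 'b': node 9→2 (fail-walked)  → match P4@[39:39]
i=40 'b': node 2→3  → match P1@[39:40],P3@[38:40],P4@[40:40]
i=41 'a': node 3→1 (fail-walked)
i=42 'b': node 1→2  → match P4@[42:42]
i=43 'b': node 2→3  → match P1@[42:43],P3@[41:43],P4@[43:43]
i=44 'a': node 3→1 (fail-walked)
i=45 'c': node 1→0 (fail-walked)
i=46 'b': node 0→7  → match P4@[46:46]
i=47 'a': node 7→1 (fail-walked)
i=48 'c': node 1→0 (fail-walked)
i=49 'c': node 0→0
i=50 'b': node 0→7  → match P4@[50:50]
i=51 'b': node 7→8  → match P1@[50:51],P4@[51:51]
i=52 'a': node 8→1 (fail-walked)
i=53 'b': node 1→2  → match P4@[53:53]
i=54 'a': node 2→9  → match P2@[52:54]
i=55 'c': node 9→0 (fail-walked)
i=56 'b': node 0→7  → match P4@[56:56]
i=57 'b': node 7→8  → match P1@[56:57],P4@[57:57]
i=58 'a': node 8→1 (fail-walked)
i=59 'b': node 1→2  → match P4@[59:59]
i=60 'a': node 2→9  → match P2@[58:60]
i=61 'b': node 9→2 (fail-walked)  → match P4@[61:61]
i=62 'b': node 2→3  → match P1@[61:62],P3@[60:62],P4@[62:62]

Result: [[1,4],[2,1],[2,3],[2,4],[5,0],[6,4],[7,2],[8,4],[9,2],[10,4],[11,2],[12,4],[13,1],[13,3],[13,4],[16,0],[17,4],[18,2],[19,4],[20,1],[20,3],[20,4],[23,0],[25,4],[26,1],[26,3],[26,4],[28,4],[29,2],[32,4],[33,1],[33,3],[33,4],[36,0],[37,4],[38,2],[39,4],[40,1],[40,3],[40,4],[42,4],[43,1],[43,3],[43,4],[46,4],[50,4],[51,1],[51,4],[53,4],[54,2],[56,4],[57,1],[57,4],[59,4],[60,2],[61,4],[62,1],[62,3],[62,4]]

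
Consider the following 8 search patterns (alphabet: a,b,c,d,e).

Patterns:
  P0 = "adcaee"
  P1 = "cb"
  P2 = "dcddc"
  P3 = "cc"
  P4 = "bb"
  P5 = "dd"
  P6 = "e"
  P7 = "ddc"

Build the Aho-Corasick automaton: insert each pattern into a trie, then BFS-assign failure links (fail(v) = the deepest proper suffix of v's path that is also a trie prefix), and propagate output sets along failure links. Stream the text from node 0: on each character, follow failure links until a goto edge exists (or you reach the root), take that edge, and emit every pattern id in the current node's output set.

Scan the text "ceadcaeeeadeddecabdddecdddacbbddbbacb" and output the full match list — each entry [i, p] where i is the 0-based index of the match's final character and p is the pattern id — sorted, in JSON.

Construct AC machine:
Trie nodes:
  n0 'ε': a→1 b→15 c→7 d→9 e→18
  n1 'a': d→2
  n2 'ad': c→3
  n3 'adc': a→4
  n4 'adca': e→5
  n5 'adcae': e→6
  n6 'adcaee': ·  [P0 ends]
  n7 'c': b→8 c→14
  n8 'cb': ·  [P1 ends]
  n9 'd': c→10 d→17
  n10 'dc': d→11
  n11 'dcd': d→12
  n12 'dcdd': c→13
  n13 'dcddc': ·  [P2 ends]
  n14 'cc': ·  [P3 ends]
  n15 'b': b→16
  n16 'bb': ·  [P4 ends]
  n17 'dd': c→19  [P5 ends]
  n18 'e': ·  [P6 ends]
  n19 'ddc': ·  [P7 ends]

Failure links (BFS by depth):
  n1('a'): parent n0 fail=0; on 'a' 0 → fail=0;  out ∅∪∅=∅
  n7('c'): parent n0 fail=0; on 'c' 0 → fail=0;  out ∅∪∅=∅
  n9('d'): parent n0 fail=0; on 'd' 0 → fail=0;  out ∅∪∅=∅
  n15('b'): parent n0 fail=0; on 'b' 0 → fail=0;  out ∅∪∅=∅
  n18('e'): parent n0 fail=0; on 'e' 0 → fail=0;  out {6}∪∅={6}
  n2('ad'): parent n1 fail=0; on 'd' 0 → fail=9;  out ∅∪∅=∅
  n8('cb'): parent n7 fail=0; on 'b' 0 → fail=15;  out {1}∪∅={1}
  n10('dc'): parent n9 fail=0; on 'c' 0 → fail=7;  out ∅∪∅=∅
  n14('cc'): parent n7 fail=0; on 'c' 0 → fail=7;  out {3}∪∅={3}
  n16('bb'): parent n15 fail=0; on 'b' 0 → fail=15;  out {4}∪∅={4}
  n17('dd'): parent n9 fail=0; on 'd' 0 → fail=9;  out {5}∪∅={5}
  n3('adc'): parent n2 fail=9; on 'c' 9 → fail=10;  out ∅∪∅=∅
  n11('dcd'): parent n10 fail=7; on 'd' 7→0 → fail=9;  out ∅∪∅=∅
  n19('ddc'): parent n17 fail=9; on 'c' 9 → fail=10;  out {7}∪∅={7}
  n4('adca'): parent n3 fail=10; on 'a' 10→7→0 → fail=1;  out ∅∪∅=∅
  n12('dcdd'): parent n11 fail=9; on 'd' 9 → fail=17;  out ∅∪{5}={5}
  n5('adcae'): parent n4 fail=1; on 'e' 1→0 → fail=18;  out ∅∪{6}={6}
  n13('dcddc'): parent n12 fail=17; on 'c' 17 → fail=19;  out {2}∪{7}={2,7}
  n6('adcaee'): parent n5 fail=18; on 'e' 18→0 → fail=18;  out {0}∪{6}={0,6}

Text stream:
pos 0 'c': at 7
pos 1 'e': at 18 (fail-walked)  → match P6@[1:1]
pos 2 'a': at 1 (fail-walked)
pos 3 'd': at 2
pos 4 'c': at 3
pos 5 'a': at 4
pos 6 'e': at 5  → match P6@[6:6]
pos 7 'e': at 6  → match P0@[2:7],P6@[7:7]
pos 8 'e': at 18 (fail-walked)  → match P6@[8:8]
pos 9 'a': at 1 (fail-walked)
pos 10 'd': at 2
pos 11 'e': at 18 (fail-walked)  → match P6@[11:11]
pos 12 'd': at 9 (fail-walked)
pos 13 'd': at 17  → match P5@[12:13]
pos 14 'e': at 18 (fail-walked)  → match P6@[14:14]
pos 15 'c': at 7 (fail-walked)
pos 16 'a': at 1 (fail-walked)
pos 17 'b': at 15 (fail-walked)
pos 18 'd': at 9 (fail-walked)
pos 19 'd': at 17  → match P5@[18:19]
pos 20 'd': at 17 (fail-walked)  → match P5@[19:20]
pos 21 'e': at 18 (fail-walked)  → match P6@[21:21]
pos 22 'c': at 7 (fail-walked)
pos 23 'd': at 9 (fail-walked)
pos 24 'd': at 17  → match P5@[23:24]
pos 25 'd': at 17 (fail-walked)  → match P5@[24:25]
pos 26 'a': at 1 (fail-walked)
pos 27 'c': at 7 (fail-walked)
pos 28 'b': at 8  → match P1@[27:28]
pos 29 'b': at 16 (fail-walked)  → match P4@[28:29]
pos 30 'd': at 9 (fail-walked)
pos 31 'd': at 17  → match P5@[30:31]
pos 32 'b': at 15 (fail-walked)
pos 33 'b': at 16  → match P4@[32:33]
pos 34 'a': at 1 (fail-walked)
pos 35 'c': at 7 (fail-walked)
pos 36 'b': at 8  → match P1@[35:36]

All matches (sorted): [[1,6],[6,6],[7,0],[7,6],[8,6],[11,6],[13,5],[14,6],[19,5],[20,5],[21,6],[24,5],[25,5],[28,1],[29,4],[31,5],[33,4],[36,1]]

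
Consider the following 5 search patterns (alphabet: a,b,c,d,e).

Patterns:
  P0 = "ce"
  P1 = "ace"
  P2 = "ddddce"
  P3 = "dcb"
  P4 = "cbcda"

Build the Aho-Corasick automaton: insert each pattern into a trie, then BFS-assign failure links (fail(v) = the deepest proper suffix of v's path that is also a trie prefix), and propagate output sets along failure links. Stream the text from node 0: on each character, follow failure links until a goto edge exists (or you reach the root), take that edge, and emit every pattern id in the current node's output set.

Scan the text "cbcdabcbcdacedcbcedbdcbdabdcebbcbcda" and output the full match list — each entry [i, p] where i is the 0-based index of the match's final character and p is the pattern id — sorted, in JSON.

Build:
Trie nodes:
  n0 'ε': a→3 c→1 d→6
  n1 'c': b→14 e→2
  n2 'ce': ·  [P0 ends]
  n3 'a': c→4
  n4 'ac': e→5
  n5 'ace': ·  [P1 ends]
  n6 'd': c→12 d→7
  n7 'dd': d→8
  n8 'ddd': d→9
  n9 'dddd': c→10
  n10 'ddddc': e→11
  n11 'ddddce': ·  [P2 ends]
  n12 'dc': b→13
  n13 'dcb': ·  [P3 ends]
  n14 'cb': c→15
  n15 'cbc': d→16
  n16 'cbcd': a→17
  n17 'cbcda': ·  [P4 ends]

BFS fail/out derivation:
  fail(1) 'c': from fail(0)=0 chase 'c': 0 ⇒ 0;  out=∅∪out(0)=∅
  fail(3) 'a': from fail(0)=0 chase 'a': 0 ⇒ 0;  out=∅∪out(0)=∅
  fail(6) 'd': from fail(0)=0 chase 'd': 0 ⇒ 0;  out=∅∪out(0)=∅
  fail(2) 'ce': from fail(1)=0 chase 'e': 0 ⇒ 0;  out={0}∪out(0)={0}
  fail(4) 'ac': from fail(3)=0 chase 'c': 0 ⇒ 1;  out=∅∪out(1)=∅
  fail(7) 'dd': from fail(6)=0 chase 'd': 0 ⇒ 6;  out=∅∪out(6)=∅
  fail(12) 'dc': from fail(6)=0 chase 'c': 0 ⇒ 1;  out=∅∪out(1)=∅
  fail(14) 'cb': from fail(1)=0 chase 'b': 0 ⇒ 0;  out=∅∪out(0)=∅
  fail(5) 'ace': from fail(4)=1 chase 'e': 1 ⇒ 2;  out={1}∪out(2)={0,1}
  fail(8) 'ddd': from fail(7)=6 chase 'd': 6 ⇒ 7;  out=∅∪out(7)=∅
  fail(13) 'dcb': from fail(12)=1 chase 'b': 1 ⇒ 14;  out={3}∪out(14)={3}
  fail(15) 'cbc': from fail(14)=0 chase 'c': 0 ⇒ 1;  out=∅∪out(1)=∅
  fail(9) 'dddd': from fail(8)=7 chase 'd': 7 ⇒ 8;  out=∅∪out(8)=∅
  fail(16) 'cbcd': from fail(15)=1 chase 'd': 1→0 ⇒ 6;  out=∅∪out(6)=∅
  fail(10) 'ddddc': from fail(9)=8 chase 'c': 8→7→6 ⇒ 12;  out=∅∪out(12)=∅
  fail(17) 'cbcda': from fail(16)=6 chase 'a': 6→0 ⇒ 3;  out={4}∪out(3)={4}
  fail(11) 'ddddce': from fail(10)=12 chase 'e': 12→1 ⇒ 2;  out={2}∪out(2)={0,2}

Scan:
pos 0 'c': at 1
pos 1 'b': at 14
pos 2 'c': at 15
pos 3 'd': at 16
pos 4 'a': at 17  ** P4@[0:4]
pos 5 'b': at 0 ·f
pos 6 'c': at 1
pos 7 'b': at 14
pos 8 'c': at 15
pos 9 'd': at 16
pos 10 'a': at 17  ** P4@[6:10]
pos 11 'c': at 4 ·f
pos 12 'e': at 5  ** P0@[11:12],P1@[10:12]
pos 13 'd': at 6 ·f
pos 14 'c': at 12
pos 15 'b': at 13  ** P3@[13:15]
pos 16 'c': at 15 ·f
pos 17 'e': at 2 ·f  ** P0@[16:17]
pos 18 'd': at 6 ·f
pos 19 'b': at 0 ·f
pos 20 'd': at 6
pos 21 'c': at 12
pos 22 'b': at 13  ** P3@[20:22]
pos 23 'd': at 6 ·f
pos 24 'a': at 3 ·f
pos 25 'b': at 0 ·f
pos 26 'd': at 6
pos 27 'c': at 12
pos 28 'e': at 2 ·f  ** P0@[27:28]
pos 29 'b': at 0 ·f
pos 30 'b': at 0
pos 31 'c': at 1
pos 32 'b': at 14
pos 33 'c': at 15
pos 34 'd': at 16
pos 35 'a': at 17  ** P4@[31:35]

Result: [[4,4],[10,4],[12,0],[12,1],[15,3],[17,0],[22,3],[28,0],[35,4]]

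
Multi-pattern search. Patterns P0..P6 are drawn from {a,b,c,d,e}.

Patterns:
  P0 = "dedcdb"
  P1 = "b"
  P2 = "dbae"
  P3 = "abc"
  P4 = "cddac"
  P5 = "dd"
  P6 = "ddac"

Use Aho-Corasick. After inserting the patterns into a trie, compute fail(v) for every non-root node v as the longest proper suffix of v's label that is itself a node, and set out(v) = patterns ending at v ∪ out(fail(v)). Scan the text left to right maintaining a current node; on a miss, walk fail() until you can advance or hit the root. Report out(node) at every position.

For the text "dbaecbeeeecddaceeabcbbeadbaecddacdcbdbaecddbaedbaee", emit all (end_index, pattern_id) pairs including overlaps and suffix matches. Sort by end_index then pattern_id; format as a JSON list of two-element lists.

Build:
Trie (insert patterns):
  0='ε' goto a→11 b→7 c→14 d→1
  1='d' goto b→8 d→19 e→2
  2='de' goto d→3
  3='ded' goto c→4
  4='dedc' goto d→5
  5='dedcd' goto b→6
  6='dedcdb' goto ·  ←P0
  7='b' goto ·  ←P1
  8='db' goto a→9
  9='dba' goto e→10
  10='dbae' goto ·  ←P2
  11='a' goto b→12
  12='ab' goto c→13
  13='abc' goto ·  ←P3
  14='c' goto d→15
  15='cd' goto d→16
  16='cdd' goto a→17
  17='cdda' goto c→18
  18='cddac' goto ·  ←P4
  19='dd' goto a→20  ←P5
  20='dda' goto c→21
  21='ddac' goto ·  ←P6

Failure links (BFS by depth):
  n1('d'): parent n0 fail=0; on 'd' 0 → fail=0;  out ∅∪∅=∅
  n7('b'): parent n0 fail=0; on 'b' 0 → fail=0;  out {1}∪∅={1}
  n11('a'): parent n0 fail=0; on 'a' 0 → fail=0;  out ∅∪∅=∅
  n14('c'): parent n0 fail=0; on 'c' 0 → fail=0;  out ∅∪∅=∅
  n2('de'): parent n1 fail=0; on 'e' 0 → fail=0;  out ∅∪∅=∅
  n8('db'): parent n1 fail=0; on 'b' 0 → fail=7;  out ∅∪{1}={1}
  n12('ab'): parent n11 fail=0; on 'b' 0 → fail=7;  out ∅∪{1}={1}
  n15('cd'): parent n14 fail=0; on 'd' 0 → fail=1;  out ∅∪∅=∅
  n19('dd'): parent n1 fail=0; on 'd' 0 → fail=1;  out {5}∪∅={5}
  n3('ded'): parent n2 fail=0; on 'd' 0 → fail=1;  out ∅∪∅=∅
  n9('dba'): parent n8 fail=7; on 'a' 7→0 → fail=11;  out ∅∪∅=∅
  n13('abc'): parent n12 fail=7; on 'c' 7→0 → fail=14;  out {3}∪∅={3}
  n16('cdd'): parent n15 fail=1; on 'd' 1 → fail=19;  out ∅∪{5}={5}
  n20('dda'): parent n19 fail=1; on 'a' 1→0 → fail=11;  out ∅∪∅=∅
  n4('dedc'): parent n3 fail=1; on 'c' 1→0 → fail=14;  out ∅∪∅=∅
  n10('dbae'): parent n9 fail=11; on 'e' 11→0 → fail=0;  out {2}∪∅={2}
  n17('cdda'): parent n16 fail=19; on 'a' 19 → fail=20;  out ∅∪∅=∅
  n21('ddac'): parent n20 fail=11; on 'c' 11→0 → fail=14;  out {6}∪∅={6}
  n5('dedcd'): parent n4 fail=14; on 'd' 14 → fail=15;  out ∅∪∅=∅
  n18('cddac'): parent n17 fail=20; on 'c' 20 → fail=21;  out {4}∪{6}={4,6}
  n6('dedcdb'): parent n5 fail=15; on 'b' 15→1 → fail=8;  out {0}∪{1}={0,1}

Scan:
[0] read 'd'  n0⇒n1
[1] read 'b'  n1⇒n8  ** P1@[1:1]
[2] read 'a'  n8⇒n9
[3] read 'e'  n9⇒n10  ** P2@[0:3]
[4] read 'c'  n10⇒n14 ·f
[5] read 'b'  n14⇒n7 ·f  ** P1@[5:5]
[6] read 'e'  n7⇒n0 ·f
[7] read 'e'  n0⇒n0
[8] read 'e'  n0⇒n0
[9] read 'e'  n0⇒n0
[10] read 'c'  n0⇒n14
[11] read 'd'  n14⇒n15
[12] read 'd'  n15⇒n16  ** P5@[11:12]
[13] read 'a'  n16⇒n17
[14] read 'c'  n17⇒n18  ** P4@[10:14],P6@[11:14]
[15] read 'e'  n18⇒n0 ·f
[16] read 'e'  n0⇒n0
[17] read 'a'  n0⇒n11
[18] read 'b'  n11⇒n12  ** P1@[18:18]
[19] read 'c'  n12⇒n13  ** P3@[17:19]
[20] read 'b'  n13⇒n7 ·f  ** P1@[20:20]
[21] read 'b'  n7⇒n7 ·f  ** P1@[21:21]
[22] read 'e'  n7⇒n0 ·f
[23] read 'a'  n0⇒n11
[24] read 'd'  n11⇒n1 ·f
[25] read 'b'  n1⇒n8  ** P1@[25:25]
[26] read 'a'  n8⇒n9
[27] read 'e'  n9⇒n10  ** P2@[24:27]
[28] read 'c'  n10⇒n14 ·f
[29] read 'd'  n14⇒n15
[30] read 'd'  n15⇒n16  ** P5@[29:30]
[31] read 'a'  n16⇒n17
[32] read 'c'  n17⇒n18  ** P4@[28:32],P6@[29:32]
[33] read 'd'  n18⇒n15 ·f
[34] read 'c'  n15⇒n14 ·f
[35] read 'b'  n14⇒n7 ·f  ** P1@[35:35]
[36] read 'd'  n7⇒n1 ·f
[37] read 'b'  n1⇒n8  ** P1@[37:37]
[38] read 'a'  n8⇒n9
[39] read 'e'  n9⇒n10  ** P2@[36:39]
[40] read 'c'  n10⇒n14 ·f
[41] read 'd'  n14⇒n15
[42] read 'd'  n15⇒n16  ** P5@[41:42]
[43] read 'b'  n16⇒n8 ·f  ** P1@[43:43]
[44] read 'a'  n8⇒n9
[45] read 'e'  n9⇒n10  ** P2@[42:45]
[46] read 'd'  n10⇒n1 ·f
[47] read 'b'  n1⇒n8  ** P1@[47:47]
[48] read 'a'  n8⇒n9
[49] read 'e'  n9⇒n10  ** P2@[46:49]
[50] read 'e'  n10⇒n0 ·f

Result: [[1,1],[3,2],[5,1],[12,5],[14,4],[14,6],[18,1],[19,3],[20,1],[21,1],[25,1],[27,2],[30,5],[32,4],[32,6],[35,1],[37,1],[39,2],[42,5],[43,1],[45,2],[47,1],[49,2]]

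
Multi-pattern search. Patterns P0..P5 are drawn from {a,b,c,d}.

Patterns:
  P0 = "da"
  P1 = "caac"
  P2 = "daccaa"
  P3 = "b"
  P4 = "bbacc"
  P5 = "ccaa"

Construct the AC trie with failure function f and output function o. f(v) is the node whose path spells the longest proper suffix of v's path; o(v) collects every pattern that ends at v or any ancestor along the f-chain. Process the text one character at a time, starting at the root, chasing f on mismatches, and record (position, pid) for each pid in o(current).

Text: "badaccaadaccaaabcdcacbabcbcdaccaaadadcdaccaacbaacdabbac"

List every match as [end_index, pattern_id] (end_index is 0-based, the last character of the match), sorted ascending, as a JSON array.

Construct AC machine:
Trie (insert patterns):
  n0 'ε': b→11 c→3 d→1
  n1 'd': a→2
  n2 'da': c→7  ←P0
  n3 'c': a→4 c→16
  n4 'ca': a→5
  n5 'caa': c→6
  n6 'caac': ·  ←P1
  n7 'dac': c→8
  n8 'dacc': a→9
  n9 'dacca': a→10
  n10 'daccaa': ·  ←P2
  n11 'b': b→12  ←P3
  n12 'bb': a→13
  n13 'bba': c→14
  n14 'bbac': c→15
  n15 'bbacc': ·  ←P4
  n16 'cc': a→17
  n17 'cca': a→18
  n18 'ccaa': ·  ←P5

Failure links (BFS by depth):
  n1('d'): parent n0 fail=0; on 'd' 0 → fail=0;  out ∅∪∅=∅
  n3('c'): parent n0 fail=0; on 'c' 0 → fail=0;  out ∅∪∅=∅
  n11('b'): parent n0 fail=0; on 'b' 0 → fail=0;  out {3}∪∅={3}
  n2('da'): parent n1 fail=0; on 'a' 0 → fail=0;  out {0}∪∅={0}
  n4('ca'): parent n3 fail=0; on 'a' 0 → fail=0;  out ∅∪∅=∅
  n12('bb'): parent n11 fail=0; on 'b' 0 → fail=11;  out ∅∪{3}={3}
  n16('cc'): parent n3 fail=0; on 'c' 0 → fail=3;  out ∅∪∅=∅
  n5('caa'): parent n4 fail=0; on 'a' 0 → fail=0;  out ∅∪∅=∅
  n7('dac'): parent n2 fail=0; on 'c' 0 → fail=3;  out ∅∪∅=∅
  n13('bba'): parent n12 fail=11; on 'a' 11→0 → fail=0;  out ∅∪∅=∅
  n17('cca'): parent n16 fail=3; on 'a' 3 → fail=4;  out ∅∪∅=∅
  n6('caac'): parent n5 fail=0; on 'c' 0 → fail=3;  out {1}∪∅={1}
  n8('dacc'): parent n7 fail=3; on 'c' 3 → fail=16;  out ∅∪∅=∅
  n14('bbac'): parent n13 fail=0; on 'c' 0 → fail=3;  out ∅∪∅=∅
  n18('ccaa'): parent n17 fail=4; on 'a' 4 → fail=5;  out {5}∪∅={5}
  n9('dacca'): parent n8 fail=16; on 'a' 16 → fail=17;  out ∅∪∅=∅
  n15('bbacc'): parent n14 fail=3; on 'c' 3 → fail=16;  out {4}∪∅={4}
  n10('daccaa'): parent n9 fail=17; on 'a' 17 → fail=18;  out {2}∪{5}={2,5}

Run:
[0] read 'b'  n0⇒n11  → match P3@[0:0]
[1] read 'a'  n11⇒n0 (fail-walked)
[2] read 'd'  n0⇒n1
[3] read 'a'  n1⇒n2  → match P0@[2:3]
[4] read 'c'  n2⇒n7
[5] read 'c'  n7⇒n8
[6] read 'a'  n8⇒n9
[7] read 'a'  n9⇒n10  → match P2@[2:7],P5@[4:7]
[8] read 'd'  n10⇒n1 (fail-walked)
[9] read 'a'  n1⇒n2  → match P0@[8:9]
[10] read 'c'  n2⇒n7
[11] read 'c'  n7⇒n8
[12] read 'a'  n8⇒n9
[13] read 'a'  n9⇒n10  → match P2@[8:13],P5@[10:13]
[14] read 'a'  n10⇒n0 (fail-walked)
[15] read 'b'  n0⇒n11  → match P3@[15:15]
[16] read 'c'  n11⇒n3 (fail-walked)
[17] read 'd'  n3⇒n1 (fail-walked)
[18] read 'c'  n1⇒n3 (fail-walked)
[19] read 'a'  n3⇒n4
[20] read 'c'  n4⇒n3 (fail-walked)
[21] read 'b'  n3⇒n11 (fail-walked)  → match P3@[21:21]
[22] read 'a'  n11⇒n0 (fail-walked)
[23] read 'b'  n0⇒n11  → match P3@[23:23]
[24] read 'c'  n11⇒n3 (fail-walked)
[25] read 'b'  n3⇒n11 (fail-walked)  → match P3@[25:25]
[26] read 'c'  n11⇒n3 (fail-walked)
[27] read 'd'  n3⇒n1 (fail-walked)
[28] read 'a'  n1⇒n2  → match P0@[27:28]
[29] read 'c'  n2⇒n7
[30] read 'c'  n7⇒n8
[31] read 'a'  n8⇒n9
[32] read 'a'  n9⇒n10  → match P2@[27:32],P5@[29:32]
[33] read 'a'  n10⇒n0 (fail-walked)
[34] read 'd'  n0⇒n1
[35] read 'a'  n1⇒n2  → match P0@[34:35]
[36] read 'd'  n2⇒n1 (fail-walked)
[37] read 'c'  n1⇒n3 (fail-walked)
[38] read 'd'  n3⇒n1 (fail-walked)
[39] read 'a'  n1⇒n2  → match P0@[38:39]
[40] read 'c'  n2⇒n7
[41] read 'c'  n7⇒n8
[42] read 'a'  n8⇒n9
[43] read 'a'  n9⇒n10  → match P2@[38:43],P5@[40:43]
[44] read 'c'  n10⇒n6 (fail-walked)  → match P1@[41:44]
[45] read 'b'  n6⇒n11 (fail-walked)  → match P3@[45:45]
[46] read 'a'  n11⇒n0 (fail-walked)
[47] read 'a'  n0⇒n0
[48] read 'c'  n0⇒n3
[49] read 'd'  n3⇒n1 (fail-walked)
[50] read 'a'  n1⇒n2  → match P0@[49:50]
[51] read 'b'  n2⇒n11 (fail-walked)  → match P3@[51:51]
[52] read 'b'  n11⇒n12  → match P3@[52:52]
[53] read 'a'  n12⇒n13
[54] read 'c'  n13⇒n14

Matches: [[0,3],[3,0],[7,2],[7,5],[9,0],[13,2],[13,5],[15,3],[21,3],[23,3],[25,3],[28,0],[32,2],[32,5],[35,0],[39,0],[43,2],[43,5],[44,1],[45,3],[50,0],[51,3],[52,3]]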